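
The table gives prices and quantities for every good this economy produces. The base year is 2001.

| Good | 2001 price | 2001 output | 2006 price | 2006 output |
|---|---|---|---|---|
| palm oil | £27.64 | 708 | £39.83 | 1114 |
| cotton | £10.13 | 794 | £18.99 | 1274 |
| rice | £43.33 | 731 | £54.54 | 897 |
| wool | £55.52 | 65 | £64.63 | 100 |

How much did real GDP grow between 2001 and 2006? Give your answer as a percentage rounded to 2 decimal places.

40.10%

Real GDP 2001 = Nominal GDP 2001 = 27.64·708 + 10.13·794 + 43.33·731 + 55.52·65 = 62895.37.
Real GDP 2006 (at 2001 prices) = 27.64·1114 + 10.13·1274 + 43.33·897 + 55.52·100 = 88115.59.
Real growth = 88115.59/62895.37 − 1 = 0.4010.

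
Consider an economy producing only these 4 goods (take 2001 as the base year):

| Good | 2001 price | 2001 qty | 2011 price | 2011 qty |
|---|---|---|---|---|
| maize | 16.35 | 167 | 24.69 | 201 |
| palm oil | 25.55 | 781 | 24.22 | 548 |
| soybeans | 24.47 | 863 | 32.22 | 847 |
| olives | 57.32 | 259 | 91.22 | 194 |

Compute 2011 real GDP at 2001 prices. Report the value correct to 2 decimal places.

49133.92

Real GDP 2011 = Σ (p_2001 × q_2011) = 16.35·201 + 25.55·548 + 24.47·847 + 57.32·194 = 49133.92.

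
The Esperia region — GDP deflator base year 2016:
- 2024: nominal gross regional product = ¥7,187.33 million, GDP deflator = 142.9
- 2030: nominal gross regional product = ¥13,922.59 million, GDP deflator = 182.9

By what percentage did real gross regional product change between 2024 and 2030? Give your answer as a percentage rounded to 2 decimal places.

51.35%

Deflate each year: 2024 → 7187.33/1.429 = 5029.62; 2030 → 13922.59/1.829 = 7612.13.
So real gross regional product changed by 7612.13/5029.62 − 1 = 0.5135, i.e. 51.35%.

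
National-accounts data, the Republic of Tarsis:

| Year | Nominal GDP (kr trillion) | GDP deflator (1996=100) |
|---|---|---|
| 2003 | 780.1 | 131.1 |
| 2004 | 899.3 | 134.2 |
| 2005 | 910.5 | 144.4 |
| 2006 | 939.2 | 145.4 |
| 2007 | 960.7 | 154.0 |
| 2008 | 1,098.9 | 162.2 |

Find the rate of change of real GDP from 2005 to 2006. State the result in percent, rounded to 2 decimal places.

2.44%

Real GDP 2005 = 910.5/1.444 = 630.54.
Real GDP 2006 = 939.2/1.454 = 645.94.
Change = 645.94/630.54 − 1 = 0.0244.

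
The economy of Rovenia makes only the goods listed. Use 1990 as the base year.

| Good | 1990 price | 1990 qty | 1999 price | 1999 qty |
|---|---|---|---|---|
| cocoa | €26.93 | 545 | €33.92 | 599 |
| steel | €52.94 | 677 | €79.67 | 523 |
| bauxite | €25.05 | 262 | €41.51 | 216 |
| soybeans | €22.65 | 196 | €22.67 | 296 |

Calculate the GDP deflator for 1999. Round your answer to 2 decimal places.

138.85

Nominal GDP 1999 = 33.92·599 + 79.67·523 + 41.51·216 + 22.67·296 = 77661.97.
Real GDP 1999 (at 1990 prices) = 26.93·599 + 52.94·523 + 25.05·216 + 22.65·296 = 55933.89.
Deflator = Nominal/Real × 100 = 77661.97/55933.89 × 100 = 138.846.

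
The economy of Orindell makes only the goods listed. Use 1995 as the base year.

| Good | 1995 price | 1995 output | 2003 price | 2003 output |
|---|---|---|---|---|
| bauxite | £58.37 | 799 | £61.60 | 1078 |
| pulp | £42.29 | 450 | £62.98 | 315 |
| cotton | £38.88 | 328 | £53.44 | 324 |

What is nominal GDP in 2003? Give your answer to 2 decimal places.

£103558.06

Nominal GDP 2003 = Σ (p_2003 × q_2003) = 61.60·1078 + 62.98·315 + 53.44·324 = 103558.06.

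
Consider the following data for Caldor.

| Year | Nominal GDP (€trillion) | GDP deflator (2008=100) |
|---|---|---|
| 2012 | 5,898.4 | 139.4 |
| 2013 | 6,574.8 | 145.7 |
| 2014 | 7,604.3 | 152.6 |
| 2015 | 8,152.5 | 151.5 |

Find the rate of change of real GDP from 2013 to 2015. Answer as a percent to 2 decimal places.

19.25%

Real GDP 2013 = 6574.8/1.457 = 4512.56.
Real GDP 2015 = 8152.5/1.515 = 5381.19.
Change = 5381.19/4512.56 − 1 = 0.1925.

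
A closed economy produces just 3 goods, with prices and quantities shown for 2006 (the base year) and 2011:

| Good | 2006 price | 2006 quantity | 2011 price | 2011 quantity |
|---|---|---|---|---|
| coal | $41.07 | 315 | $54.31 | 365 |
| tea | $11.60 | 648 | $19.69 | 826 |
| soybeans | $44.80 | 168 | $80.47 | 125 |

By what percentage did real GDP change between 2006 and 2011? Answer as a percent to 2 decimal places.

Real GDP 2006 = Nominal GDP 2006 = 41.07·315 + 11.60·648 + 44.80·168 = 27980.25.
Real GDP 2011 (at 2006 prices) = 41.07·365 + 11.60·826 + 44.80·125 = 30172.15.
Real growth = 30172.15/27980.25 − 1 = 0.0783.

7.83%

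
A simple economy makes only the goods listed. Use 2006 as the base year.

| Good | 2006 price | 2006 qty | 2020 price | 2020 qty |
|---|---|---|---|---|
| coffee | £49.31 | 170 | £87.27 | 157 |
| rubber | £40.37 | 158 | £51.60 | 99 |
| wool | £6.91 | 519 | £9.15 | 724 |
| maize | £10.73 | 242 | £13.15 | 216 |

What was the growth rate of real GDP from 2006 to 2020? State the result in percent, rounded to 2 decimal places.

-9.00%

Real GDP 2006 = Nominal GDP 2006 = 49.31·170 + 40.37·158 + 6.91·519 + 10.73·242 = 20944.11.
Real GDP 2020 (at 2006 prices) = 49.31·157 + 40.37·99 + 6.91·724 + 10.73·216 = 19058.82.
Real growth = 19058.82/20944.11 − 1 = -0.0900.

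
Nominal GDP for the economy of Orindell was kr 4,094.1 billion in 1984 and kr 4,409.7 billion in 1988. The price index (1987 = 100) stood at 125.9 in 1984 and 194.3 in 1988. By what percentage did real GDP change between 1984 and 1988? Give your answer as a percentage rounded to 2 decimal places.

Real GDP 1984 = 4094.1 / 1.259 = 3251.87.
Real GDP 1988 = 4409.7 / 1.943 = 2269.53.
Real growth = 2269.53 / 3251.87 − 1 = -0.3021.

-30.21%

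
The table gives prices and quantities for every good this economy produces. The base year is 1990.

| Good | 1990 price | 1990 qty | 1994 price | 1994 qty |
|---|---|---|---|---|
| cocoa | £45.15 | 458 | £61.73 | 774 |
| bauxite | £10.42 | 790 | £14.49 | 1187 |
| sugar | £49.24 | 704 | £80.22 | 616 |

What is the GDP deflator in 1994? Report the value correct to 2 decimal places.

147.33

Nominal GDP 1994 = 61.73·774 + 14.49·1187 + 80.22·616 = 114394.17.
Real GDP 1994 (at 1990 prices) = 45.15·774 + 10.42·1187 + 49.24·616 = 77646.48.
Deflator = Nominal/Real × 100 = 114394.17/77646.48 × 100 = 147.327.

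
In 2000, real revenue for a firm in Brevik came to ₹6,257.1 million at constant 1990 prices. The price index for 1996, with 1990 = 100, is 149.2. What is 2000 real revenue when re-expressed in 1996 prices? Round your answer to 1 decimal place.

₹9,335.6 million

Real revenue in 1996 prices = Real revenue in 1990 prices × (P_1996/P_1990) = 6257.1 × 1.492 = 9335.59.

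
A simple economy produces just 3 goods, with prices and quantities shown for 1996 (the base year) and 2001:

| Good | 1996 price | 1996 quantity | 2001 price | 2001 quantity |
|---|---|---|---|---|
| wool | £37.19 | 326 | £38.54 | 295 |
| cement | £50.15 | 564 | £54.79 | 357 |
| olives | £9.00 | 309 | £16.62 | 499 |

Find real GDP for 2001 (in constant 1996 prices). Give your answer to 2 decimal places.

£33365.60

Real GDP 2001 = Σ (p_1996 × q_2001) = 37.19·295 + 50.15·357 + 9.00·499 = 33365.60.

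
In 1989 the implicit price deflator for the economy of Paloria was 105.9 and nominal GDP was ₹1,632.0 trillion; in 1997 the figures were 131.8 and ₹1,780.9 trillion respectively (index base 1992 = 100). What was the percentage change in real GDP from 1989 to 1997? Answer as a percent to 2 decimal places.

Deflate each year: 1989 → 1632.0/1.059 = 1541.08; 1997 → 1780.9/1.318 = 1351.21.
So real GDP changed by 1351.21/1541.08 − 1 = -0.1232, i.e. -12.32%.

-12.32%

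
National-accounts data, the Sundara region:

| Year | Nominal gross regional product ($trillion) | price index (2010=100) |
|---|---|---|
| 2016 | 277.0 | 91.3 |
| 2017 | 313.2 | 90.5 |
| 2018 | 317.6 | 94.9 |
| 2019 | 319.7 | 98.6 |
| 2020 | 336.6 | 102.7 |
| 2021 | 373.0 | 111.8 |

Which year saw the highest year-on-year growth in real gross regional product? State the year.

2017: real = 313.2/0.905 = 346.08; growth vs 2016 (303.40) = 14.07%.
2018: real = 317.6/0.949 = 334.67; growth vs 2017 (346.08) = -3.30%.
2019: real = 319.7/0.986 = 324.24; growth vs 2018 (334.67) = -3.12%.
2020: real = 336.6/1.027 = 327.75; growth vs 2019 (324.24) = 1.08%.
2021: real = 373.0/1.118 = 333.63; growth vs 2020 (327.75) = 1.79%.

2017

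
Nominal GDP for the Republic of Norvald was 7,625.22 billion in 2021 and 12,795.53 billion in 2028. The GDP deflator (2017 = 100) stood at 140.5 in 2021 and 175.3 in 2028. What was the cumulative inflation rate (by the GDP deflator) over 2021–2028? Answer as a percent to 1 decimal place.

24.8%

Price-level change = 175.3 / 140.5 − 1 = 0.2477.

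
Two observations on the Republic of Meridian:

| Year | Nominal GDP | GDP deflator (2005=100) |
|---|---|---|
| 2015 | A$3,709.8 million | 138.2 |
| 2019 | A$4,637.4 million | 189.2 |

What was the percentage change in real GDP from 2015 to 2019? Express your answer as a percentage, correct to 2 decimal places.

-8.69%

Deflate each year: 2015 → 3709.8/1.382 = 2684.37; 2019 → 4637.4/1.892 = 2451.06.
So real GDP changed by 2451.06/2684.37 − 1 = -0.0869, i.e. -8.69%.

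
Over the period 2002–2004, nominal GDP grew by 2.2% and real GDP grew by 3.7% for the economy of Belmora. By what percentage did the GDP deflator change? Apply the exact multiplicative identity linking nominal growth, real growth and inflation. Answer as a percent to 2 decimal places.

(1 + g_nom) = (1 + g_real)(1 + π), so π = 1.0220 / 1.0370 − 1 = -0.01446.

-1.45%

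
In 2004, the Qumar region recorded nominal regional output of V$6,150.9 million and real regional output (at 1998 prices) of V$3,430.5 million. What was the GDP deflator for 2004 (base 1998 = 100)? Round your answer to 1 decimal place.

GDP deflator = (Nominal / Real) × 100 = 6150.9 / 3430.5 × 100 = 179.30.

179.3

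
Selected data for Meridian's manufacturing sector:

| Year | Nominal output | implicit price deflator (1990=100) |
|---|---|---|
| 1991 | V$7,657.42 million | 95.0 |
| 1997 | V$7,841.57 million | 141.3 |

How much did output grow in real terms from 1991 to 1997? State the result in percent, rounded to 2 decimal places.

-31.15%

Deflate each year: 1991 → 7657.42/0.950 = 8060.44; 1997 → 7841.57/1.413 = 5549.59.
So real output changed by 5549.59/8060.44 − 1 = -0.3115, i.e. -31.15%.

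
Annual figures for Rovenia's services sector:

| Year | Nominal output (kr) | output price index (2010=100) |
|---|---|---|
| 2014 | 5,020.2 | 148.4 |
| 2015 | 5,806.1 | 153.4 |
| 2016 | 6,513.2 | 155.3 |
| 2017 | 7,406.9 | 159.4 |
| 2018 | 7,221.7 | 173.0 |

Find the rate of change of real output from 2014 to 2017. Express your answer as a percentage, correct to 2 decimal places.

Real output 2014 = 5020.2/1.484 = 3382.88.
Real output 2017 = 7406.9/1.594 = 4646.74.
Change = 4646.74/3382.88 − 1 = 0.3736.

37.36%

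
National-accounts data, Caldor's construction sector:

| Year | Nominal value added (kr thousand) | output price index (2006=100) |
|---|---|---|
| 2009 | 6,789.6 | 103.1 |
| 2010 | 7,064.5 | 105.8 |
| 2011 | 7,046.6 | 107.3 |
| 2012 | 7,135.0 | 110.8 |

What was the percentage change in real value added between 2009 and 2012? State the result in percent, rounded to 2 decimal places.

-2.22%

Real value added 2009 = 6789.6/1.031 = 6585.45.
Real value added 2012 = 7135.0/1.108 = 6439.53.
Change = 6439.53/6585.45 − 1 = -0.0222.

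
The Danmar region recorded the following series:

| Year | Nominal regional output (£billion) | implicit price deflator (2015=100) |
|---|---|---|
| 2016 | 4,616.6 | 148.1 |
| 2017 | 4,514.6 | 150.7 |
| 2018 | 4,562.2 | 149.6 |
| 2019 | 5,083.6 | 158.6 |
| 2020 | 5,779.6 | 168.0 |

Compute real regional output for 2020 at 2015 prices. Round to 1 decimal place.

£3,440.2 billion

Real regional output 2020 = 5779.6 / 1.680 = 3440.24.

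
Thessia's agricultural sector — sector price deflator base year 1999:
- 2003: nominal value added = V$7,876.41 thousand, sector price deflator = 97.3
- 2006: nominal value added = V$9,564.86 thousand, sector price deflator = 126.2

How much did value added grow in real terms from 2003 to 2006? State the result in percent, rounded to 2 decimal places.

Real value added 2003 = 7876.41 / 0.973 = 8094.97.
Real value added 2006 = 9564.86 / 1.262 = 7579.13.
Real growth = 7579.13 / 8094.97 − 1 = -0.0637.

-6.37%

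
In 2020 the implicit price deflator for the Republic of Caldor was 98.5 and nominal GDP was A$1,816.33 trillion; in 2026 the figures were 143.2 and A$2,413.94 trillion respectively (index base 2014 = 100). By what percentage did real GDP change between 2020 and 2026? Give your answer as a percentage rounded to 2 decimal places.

Deflate each year: 2020 → 1816.33/0.985 = 1843.99; 2026 → 2413.94/1.432 = 1685.71.
So real GDP changed by 1685.71/1843.99 − 1 = -0.0858, i.e. -8.58%.

-8.58%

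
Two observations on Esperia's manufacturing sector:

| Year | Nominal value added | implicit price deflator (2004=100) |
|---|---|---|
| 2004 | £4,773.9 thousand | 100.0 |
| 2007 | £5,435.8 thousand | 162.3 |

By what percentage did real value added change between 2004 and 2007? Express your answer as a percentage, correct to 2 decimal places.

-29.84%

Deflate each year: 2004 → 4773.9/1.000 = 4773.90; 2007 → 5435.8/1.623 = 3349.23.
So real value added changed by 3349.23/4773.90 − 1 = -0.2984, i.e. -29.84%.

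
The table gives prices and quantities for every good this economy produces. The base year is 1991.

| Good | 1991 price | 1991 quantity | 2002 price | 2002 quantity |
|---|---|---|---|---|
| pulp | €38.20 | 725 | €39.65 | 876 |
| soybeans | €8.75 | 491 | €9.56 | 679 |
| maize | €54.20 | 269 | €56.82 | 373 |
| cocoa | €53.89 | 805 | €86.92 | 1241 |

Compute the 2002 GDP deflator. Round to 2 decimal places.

134.62

Nominal GDP 2002 = 39.65·876 + 9.56·679 + 56.82·373 + 86.92·1241 = 170286.22.
Real GDP 2002 (at 1991 prices) = 38.20·876 + 8.75·679 + 54.20·373 + 53.89·1241 = 126498.54.
Deflator = Nominal/Real × 100 = 170286.22/126498.54 × 100 = 134.615.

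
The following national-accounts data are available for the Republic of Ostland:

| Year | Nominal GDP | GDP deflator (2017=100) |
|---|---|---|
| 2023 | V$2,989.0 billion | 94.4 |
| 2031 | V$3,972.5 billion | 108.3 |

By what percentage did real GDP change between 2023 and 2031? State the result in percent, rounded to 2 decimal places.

Real GDP 2023 = 2989.0 / 0.944 = 3166.31.
Real GDP 2031 = 3972.5 / 1.083 = 3668.05.
Real growth = 3668.05 / 3166.31 − 1 = 0.1585.

15.85%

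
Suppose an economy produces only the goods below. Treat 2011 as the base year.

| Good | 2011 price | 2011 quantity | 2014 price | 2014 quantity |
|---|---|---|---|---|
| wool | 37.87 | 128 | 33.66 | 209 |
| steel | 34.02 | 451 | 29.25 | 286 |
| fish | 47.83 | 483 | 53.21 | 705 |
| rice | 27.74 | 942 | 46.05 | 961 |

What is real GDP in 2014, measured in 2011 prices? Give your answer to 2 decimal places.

Real GDP 2014 = Σ (p_2011 × q_2014) = 37.87·209 + 34.02·286 + 47.83·705 + 27.74·961 = 78022.84.

78022.84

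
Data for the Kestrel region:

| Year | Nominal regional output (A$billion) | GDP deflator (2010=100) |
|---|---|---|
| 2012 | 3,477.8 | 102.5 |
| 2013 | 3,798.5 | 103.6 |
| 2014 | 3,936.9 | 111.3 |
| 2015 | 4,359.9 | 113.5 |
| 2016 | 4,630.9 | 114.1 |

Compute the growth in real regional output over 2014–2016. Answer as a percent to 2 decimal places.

14.74%

Real regional output 2014 = 3936.9/1.113 = 3537.20.
Real regional output 2016 = 4630.9/1.141 = 4058.63.
Change = 4058.63/3537.20 − 1 = 0.1474.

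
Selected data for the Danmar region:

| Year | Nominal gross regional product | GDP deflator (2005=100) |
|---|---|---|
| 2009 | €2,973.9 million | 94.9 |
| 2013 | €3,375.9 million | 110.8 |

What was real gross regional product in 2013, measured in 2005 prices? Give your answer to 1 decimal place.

€3,046.8 million

Real gross regional product = Nominal / (GDP deflator/100) = 3375.9 / 1.108 = 3046.84.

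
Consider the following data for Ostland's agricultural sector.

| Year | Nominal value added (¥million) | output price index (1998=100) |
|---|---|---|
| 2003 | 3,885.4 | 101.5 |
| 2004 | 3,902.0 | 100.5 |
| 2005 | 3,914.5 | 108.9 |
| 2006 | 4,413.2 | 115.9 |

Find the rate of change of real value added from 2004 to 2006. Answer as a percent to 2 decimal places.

-1.93%

Real value added 2004 = 3902.0/1.005 = 3882.59.
Real value added 2006 = 4413.2/1.159 = 3807.77.
Change = 3807.77/3882.59 − 1 = -0.0193.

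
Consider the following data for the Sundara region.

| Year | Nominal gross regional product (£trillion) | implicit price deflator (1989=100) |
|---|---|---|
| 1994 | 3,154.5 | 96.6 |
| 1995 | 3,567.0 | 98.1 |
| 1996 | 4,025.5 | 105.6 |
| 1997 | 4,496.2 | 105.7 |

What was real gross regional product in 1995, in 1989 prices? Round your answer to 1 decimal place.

£3,636.1 trillion

Real gross regional product 1995 = 3567.0 / 0.981 = 3636.09.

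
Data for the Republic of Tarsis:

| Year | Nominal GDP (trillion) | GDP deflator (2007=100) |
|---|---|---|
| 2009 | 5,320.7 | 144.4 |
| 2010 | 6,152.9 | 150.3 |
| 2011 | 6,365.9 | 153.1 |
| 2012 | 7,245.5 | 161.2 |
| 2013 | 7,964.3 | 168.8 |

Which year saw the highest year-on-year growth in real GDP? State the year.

2010

2010: real = 6152.9/1.503 = 4093.75; growth vs 2009 (3684.70) = 11.10%.
2011: real = 6365.9/1.531 = 4158.00; growth vs 2010 (4093.75) = 1.57%.
2012: real = 7245.5/1.612 = 4494.73; growth vs 2011 (4158.00) = 8.10%.
2013: real = 7964.3/1.688 = 4718.19; growth vs 2012 (4494.73) = 4.97%.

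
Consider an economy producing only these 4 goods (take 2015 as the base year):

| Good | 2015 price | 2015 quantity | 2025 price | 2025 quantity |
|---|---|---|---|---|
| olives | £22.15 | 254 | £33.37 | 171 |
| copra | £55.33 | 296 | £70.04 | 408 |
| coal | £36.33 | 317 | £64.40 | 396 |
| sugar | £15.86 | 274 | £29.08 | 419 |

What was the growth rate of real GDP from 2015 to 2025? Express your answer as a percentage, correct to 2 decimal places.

Real GDP 2015 = Nominal GDP 2015 = 22.15·254 + 55.33·296 + 36.33·317 + 15.86·274 = 37866.03.
Real GDP 2025 (at 2015 prices) = 22.15·171 + 55.33·408 + 36.33·396 + 15.86·419 = 47394.31.
Real growth = 47394.31/37866.03 − 1 = 0.2516.

25.16%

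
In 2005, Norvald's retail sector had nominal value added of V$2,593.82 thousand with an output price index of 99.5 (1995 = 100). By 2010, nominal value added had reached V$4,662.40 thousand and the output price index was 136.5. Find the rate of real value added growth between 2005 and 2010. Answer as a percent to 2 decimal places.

31.03%

Real value added 2005 = 2593.82 / 0.995 = 2606.85.
Real value added 2010 = 4662.40 / 1.365 = 3415.68.
Real growth = 3415.68 / 2606.85 − 1 = 0.3103.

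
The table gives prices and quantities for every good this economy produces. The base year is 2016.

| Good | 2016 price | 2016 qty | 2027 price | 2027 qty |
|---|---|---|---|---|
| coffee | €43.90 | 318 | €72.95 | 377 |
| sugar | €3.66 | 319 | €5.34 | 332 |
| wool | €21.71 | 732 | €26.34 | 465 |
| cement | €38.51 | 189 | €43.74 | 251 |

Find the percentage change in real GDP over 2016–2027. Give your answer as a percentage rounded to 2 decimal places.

-2.01%

Real GDP 2016 = Nominal GDP 2016 = 43.90·318 + 3.66·319 + 21.71·732 + 38.51·189 = 38297.85.
Real GDP 2027 (at 2016 prices) = 43.90·377 + 3.66·332 + 21.71·465 + 38.51·251 = 37526.58.
Real growth = 37526.58/38297.85 − 1 = -0.0201.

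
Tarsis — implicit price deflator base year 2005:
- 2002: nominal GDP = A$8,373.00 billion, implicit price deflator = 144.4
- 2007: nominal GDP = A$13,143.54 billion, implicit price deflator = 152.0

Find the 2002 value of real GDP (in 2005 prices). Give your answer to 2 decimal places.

A$5,798.48 billion

Real GDP = Nominal / (implicit price deflator/100) = 8373.00 / 1.444 = 5798.48.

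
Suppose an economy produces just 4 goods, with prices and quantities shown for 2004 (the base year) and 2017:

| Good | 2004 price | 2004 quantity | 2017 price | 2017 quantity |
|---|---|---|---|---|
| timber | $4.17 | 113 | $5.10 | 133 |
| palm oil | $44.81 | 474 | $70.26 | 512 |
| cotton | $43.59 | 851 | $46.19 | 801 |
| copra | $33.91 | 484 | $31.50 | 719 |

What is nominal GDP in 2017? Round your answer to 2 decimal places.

$96298.11

Nominal GDP 2017 = Σ (p_2017 × q_2017) = 5.10·133 + 70.26·512 + 46.19·801 + 31.50·719 = 96298.11.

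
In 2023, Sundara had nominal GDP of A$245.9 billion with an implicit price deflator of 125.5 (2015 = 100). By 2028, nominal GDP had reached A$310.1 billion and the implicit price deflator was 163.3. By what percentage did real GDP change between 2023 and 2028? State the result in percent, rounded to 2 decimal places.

-3.08%

Real GDP 2023 = 245.9 / 1.255 = 195.94.
Real GDP 2028 = 310.1 / 1.633 = 189.90.
Real growth = 189.90 / 195.94 − 1 = -0.0308.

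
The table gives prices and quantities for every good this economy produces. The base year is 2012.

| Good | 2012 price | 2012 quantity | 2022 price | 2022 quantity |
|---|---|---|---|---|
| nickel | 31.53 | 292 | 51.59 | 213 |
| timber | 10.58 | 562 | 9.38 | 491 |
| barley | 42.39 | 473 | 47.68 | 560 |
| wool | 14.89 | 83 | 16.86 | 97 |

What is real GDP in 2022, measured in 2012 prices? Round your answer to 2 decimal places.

Real GDP 2022 = Σ (p_2012 × q_2022) = 31.53·213 + 10.58·491 + 42.39·560 + 14.89·97 = 37093.40.

37093.40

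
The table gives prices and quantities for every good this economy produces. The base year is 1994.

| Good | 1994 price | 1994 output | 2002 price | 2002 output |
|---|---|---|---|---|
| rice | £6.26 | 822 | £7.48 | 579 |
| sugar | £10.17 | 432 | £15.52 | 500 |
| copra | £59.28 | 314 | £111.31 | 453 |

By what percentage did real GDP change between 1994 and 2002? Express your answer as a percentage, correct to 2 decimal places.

26.32%

Real GDP 1994 = Nominal GDP 1994 = 6.26·822 + 10.17·432 + 59.28·314 = 28153.08.
Real GDP 2002 (at 1994 prices) = 6.26·579 + 10.17·500 + 59.28·453 = 35563.38.
Real growth = 35563.38/28153.08 − 1 = 0.2632.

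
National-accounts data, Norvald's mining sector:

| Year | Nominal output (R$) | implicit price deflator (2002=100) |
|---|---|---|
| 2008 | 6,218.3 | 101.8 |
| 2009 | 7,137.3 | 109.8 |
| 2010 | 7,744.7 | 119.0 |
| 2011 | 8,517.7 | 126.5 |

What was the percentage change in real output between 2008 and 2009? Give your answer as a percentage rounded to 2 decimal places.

Real output 2008 = 6218.3/1.018 = 6108.35.
Real output 2009 = 7137.3/1.098 = 6500.27.
Change = 6500.27/6108.35 − 1 = 0.0642.

6.42%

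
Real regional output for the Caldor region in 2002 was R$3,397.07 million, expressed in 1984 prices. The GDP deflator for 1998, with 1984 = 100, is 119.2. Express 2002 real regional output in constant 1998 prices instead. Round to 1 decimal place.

Real regional output in 1998 prices = Real regional output in 1984 prices × (P_1998/P_1984) = 3397.07 × 1.192 = 4049.31.

R$4,049.3 million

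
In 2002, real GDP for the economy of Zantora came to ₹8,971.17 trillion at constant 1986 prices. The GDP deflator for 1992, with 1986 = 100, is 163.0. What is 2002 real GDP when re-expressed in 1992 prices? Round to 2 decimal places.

Real GDP in 1992 prices = Real GDP in 1986 prices × (P_1992/P_1986) = 8971.17 × 1.630 = 14623.01.

₹14,623.01 trillion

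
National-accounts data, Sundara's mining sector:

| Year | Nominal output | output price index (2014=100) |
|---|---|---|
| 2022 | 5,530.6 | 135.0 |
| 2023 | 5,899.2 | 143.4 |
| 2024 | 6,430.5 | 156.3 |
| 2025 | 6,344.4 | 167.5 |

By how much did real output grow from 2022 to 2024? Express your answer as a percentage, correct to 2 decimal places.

0.43%

Real output 2022 = 5530.6/1.350 = 4096.74.
Real output 2024 = 6430.5/1.563 = 4114.20.
Change = 4114.20/4096.74 − 1 = 0.0043.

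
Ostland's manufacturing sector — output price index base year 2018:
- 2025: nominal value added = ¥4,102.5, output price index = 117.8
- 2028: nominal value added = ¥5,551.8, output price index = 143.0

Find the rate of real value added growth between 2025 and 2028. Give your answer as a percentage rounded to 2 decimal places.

Deflate each year: 2025 → 4102.5/1.178 = 3482.60; 2028 → 5551.8/1.430 = 3882.38.
So real value added changed by 3882.38/3482.60 − 1 = 0.1148, i.e. 11.48%.

11.48%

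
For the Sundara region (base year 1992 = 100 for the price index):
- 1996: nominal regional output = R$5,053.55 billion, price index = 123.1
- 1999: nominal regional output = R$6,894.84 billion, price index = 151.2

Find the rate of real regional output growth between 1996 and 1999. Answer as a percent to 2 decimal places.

Deflate each year: 1996 → 5053.55/1.231 = 4105.24; 1999 → 6894.84/1.512 = 4560.08.
So real regional output changed by 4560.08/4105.24 − 1 = 0.1108, i.e. 11.08%.

11.08%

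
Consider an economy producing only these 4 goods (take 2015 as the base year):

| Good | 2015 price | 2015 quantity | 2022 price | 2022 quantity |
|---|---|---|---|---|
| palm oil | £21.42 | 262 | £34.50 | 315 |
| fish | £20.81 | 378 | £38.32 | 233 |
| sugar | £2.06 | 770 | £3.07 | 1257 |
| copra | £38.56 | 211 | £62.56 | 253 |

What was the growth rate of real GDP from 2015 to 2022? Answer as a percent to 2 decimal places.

3.19%

Real GDP 2015 = Nominal GDP 2015 = 21.42·262 + 20.81·378 + 2.06·770 + 38.56·211 = 23200.58.
Real GDP 2022 (at 2015 prices) = 21.42·315 + 20.81·233 + 2.06·1257 + 38.56·253 = 23941.13.
Real growth = 23941.13/23200.58 − 1 = 0.0319.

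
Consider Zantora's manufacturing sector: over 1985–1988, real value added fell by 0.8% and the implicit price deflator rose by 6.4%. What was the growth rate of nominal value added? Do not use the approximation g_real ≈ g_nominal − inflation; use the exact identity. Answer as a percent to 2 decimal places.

5.55%

(1 + g_nom) = (1 + g_real)(1 + π) = 0.9920 × 1.0640 = 1.05549.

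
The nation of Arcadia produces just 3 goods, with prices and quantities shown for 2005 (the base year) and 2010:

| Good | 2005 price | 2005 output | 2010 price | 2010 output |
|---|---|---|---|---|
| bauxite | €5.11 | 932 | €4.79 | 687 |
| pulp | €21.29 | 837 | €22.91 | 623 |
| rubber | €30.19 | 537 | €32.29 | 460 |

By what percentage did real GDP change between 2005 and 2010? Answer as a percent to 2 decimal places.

Real GDP 2005 = Nominal GDP 2005 = 5.11·932 + 21.29·837 + 30.19·537 = 38794.28.
Real GDP 2010 (at 2005 prices) = 5.11·687 + 21.29·623 + 30.19·460 = 30661.64.
Real growth = 30661.64/38794.28 − 1 = -0.2096.

-20.96%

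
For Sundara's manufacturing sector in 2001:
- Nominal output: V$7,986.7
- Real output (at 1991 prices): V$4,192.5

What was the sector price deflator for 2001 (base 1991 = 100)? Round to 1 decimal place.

sector price deflator = (Nominal / Real) × 100 = 7986.7 / 4192.5 × 100 = 190.50.

190.5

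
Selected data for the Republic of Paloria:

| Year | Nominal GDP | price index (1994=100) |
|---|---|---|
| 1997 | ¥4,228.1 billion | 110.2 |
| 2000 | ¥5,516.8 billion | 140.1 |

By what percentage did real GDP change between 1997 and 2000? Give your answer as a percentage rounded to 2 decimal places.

Deflate each year: 1997 → 4228.1/1.102 = 3836.75; 2000 → 5516.8/1.401 = 3937.76.
So real GDP changed by 3937.76/3836.75 − 1 = 0.0263, i.e. 2.63%.

2.63%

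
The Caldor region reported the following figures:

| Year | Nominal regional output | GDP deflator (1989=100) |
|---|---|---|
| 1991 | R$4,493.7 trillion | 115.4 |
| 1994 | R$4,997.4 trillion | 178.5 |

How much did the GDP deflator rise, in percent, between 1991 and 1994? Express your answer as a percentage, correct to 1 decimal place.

54.7%

Price-level change = 178.5 / 115.4 − 1 = 0.5468.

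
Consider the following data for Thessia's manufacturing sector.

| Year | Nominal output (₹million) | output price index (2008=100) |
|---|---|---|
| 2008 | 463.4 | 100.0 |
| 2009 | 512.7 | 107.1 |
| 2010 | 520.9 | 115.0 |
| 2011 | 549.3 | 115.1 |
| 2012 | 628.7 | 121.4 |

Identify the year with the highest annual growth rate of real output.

2012

2009: real = 512.7/1.071 = 478.71; growth vs 2008 (463.40) = 3.30%.
2010: real = 520.9/1.150 = 452.96; growth vs 2009 (478.71) = -5.38%.
2011: real = 549.3/1.151 = 477.24; growth vs 2010 (452.96) = 5.36%.
2012: real = 628.7/1.214 = 517.87; growth vs 2011 (477.24) = 8.51%.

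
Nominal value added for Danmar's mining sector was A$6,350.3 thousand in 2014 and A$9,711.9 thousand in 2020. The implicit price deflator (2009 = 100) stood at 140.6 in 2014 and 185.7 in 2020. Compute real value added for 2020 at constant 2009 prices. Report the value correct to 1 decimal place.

Real value added = Nominal / (implicit price deflator/100) = 9711.9 / 1.857 = 5229.89.

A$5,229.9 thousand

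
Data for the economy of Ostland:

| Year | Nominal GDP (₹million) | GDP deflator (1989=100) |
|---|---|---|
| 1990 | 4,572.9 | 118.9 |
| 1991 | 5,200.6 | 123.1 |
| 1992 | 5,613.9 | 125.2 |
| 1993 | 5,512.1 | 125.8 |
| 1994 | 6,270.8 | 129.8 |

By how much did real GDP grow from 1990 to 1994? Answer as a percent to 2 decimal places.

25.61%

Real GDP 1990 = 4572.9/1.189 = 3846.01.
Real GDP 1994 = 6270.8/1.298 = 4831.12.
Change = 4831.12/3846.01 − 1 = 0.2561.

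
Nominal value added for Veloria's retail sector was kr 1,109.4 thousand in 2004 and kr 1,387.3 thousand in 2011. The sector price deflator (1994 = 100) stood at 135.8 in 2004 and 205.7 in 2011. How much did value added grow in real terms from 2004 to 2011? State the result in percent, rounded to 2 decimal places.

-17.44%

Deflate each year: 2004 → 1109.4/1.358 = 816.94; 2011 → 1387.3/2.057 = 674.43.
So real value added changed by 674.43/816.94 − 1 = -0.1744, i.e. -17.44%.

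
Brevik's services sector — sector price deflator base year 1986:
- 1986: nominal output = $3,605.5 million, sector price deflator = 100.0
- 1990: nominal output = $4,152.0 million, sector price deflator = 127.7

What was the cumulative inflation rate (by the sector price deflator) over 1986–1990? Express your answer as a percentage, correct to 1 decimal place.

27.7%

Price-level change = 127.7 / 100.0 − 1 = 0.2770.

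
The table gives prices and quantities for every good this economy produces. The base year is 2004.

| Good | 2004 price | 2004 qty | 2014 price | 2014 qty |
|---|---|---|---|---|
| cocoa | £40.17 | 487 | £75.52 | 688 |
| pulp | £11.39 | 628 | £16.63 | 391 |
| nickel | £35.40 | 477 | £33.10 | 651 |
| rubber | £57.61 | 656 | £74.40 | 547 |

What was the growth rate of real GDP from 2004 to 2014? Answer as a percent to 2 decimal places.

6.46%

Real GDP 2004 = Nominal GDP 2004 = 40.17·487 + 11.39·628 + 35.40·477 + 57.61·656 = 81393.67.
Real GDP 2014 (at 2004 prices) = 40.17·688 + 11.39·391 + 35.40·651 + 57.61·547 = 86648.52.
Real growth = 86648.52/81393.67 − 1 = 0.0646.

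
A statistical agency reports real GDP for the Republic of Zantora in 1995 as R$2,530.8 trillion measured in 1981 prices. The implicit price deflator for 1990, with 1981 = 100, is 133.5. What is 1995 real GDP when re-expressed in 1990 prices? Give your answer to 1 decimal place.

R$3,378.6 trillion

Real GDP in 1990 prices = Real GDP in 1981 prices × (P_1990/P_1981) = 2530.8 × 1.335 = 3378.62.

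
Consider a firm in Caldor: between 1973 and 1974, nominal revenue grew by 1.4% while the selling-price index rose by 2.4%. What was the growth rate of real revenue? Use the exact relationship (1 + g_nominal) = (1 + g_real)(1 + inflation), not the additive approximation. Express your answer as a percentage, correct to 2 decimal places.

-0.98%

(1 + g_nom) = (1 + g_real)(1 + π), so g_real = 1.0140 / 1.0240 − 1 = -0.00977.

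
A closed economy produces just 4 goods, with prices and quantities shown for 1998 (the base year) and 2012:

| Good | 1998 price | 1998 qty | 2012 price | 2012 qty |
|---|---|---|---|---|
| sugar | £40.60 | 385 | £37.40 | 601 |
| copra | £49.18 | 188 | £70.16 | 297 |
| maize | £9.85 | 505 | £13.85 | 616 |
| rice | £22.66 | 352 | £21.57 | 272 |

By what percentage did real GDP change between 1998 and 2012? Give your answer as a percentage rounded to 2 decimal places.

35.45%

Real GDP 1998 = Nominal GDP 1998 = 40.60·385 + 49.18·188 + 9.85·505 + 22.66·352 = 37827.41.
Real GDP 2012 (at 1998 prices) = 40.60·601 + 49.18·297 + 9.85·616 + 22.66·272 = 51238.18.
Real growth = 51238.18/37827.41 − 1 = 0.3545.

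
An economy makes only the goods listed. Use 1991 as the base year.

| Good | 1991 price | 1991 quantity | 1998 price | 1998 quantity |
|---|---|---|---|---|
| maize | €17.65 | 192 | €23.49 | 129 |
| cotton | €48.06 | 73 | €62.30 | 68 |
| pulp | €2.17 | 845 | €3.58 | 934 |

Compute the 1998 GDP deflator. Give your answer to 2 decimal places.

Nominal GDP 1998 = 23.49·129 + 62.30·68 + 3.58·934 = 10610.33.
Real GDP 1998 (at 1991 prices) = 17.65·129 + 48.06·68 + 2.17·934 = 7571.71.
Deflator = Nominal/Real × 100 = 10610.33/7571.71 × 100 = 140.131.

140.13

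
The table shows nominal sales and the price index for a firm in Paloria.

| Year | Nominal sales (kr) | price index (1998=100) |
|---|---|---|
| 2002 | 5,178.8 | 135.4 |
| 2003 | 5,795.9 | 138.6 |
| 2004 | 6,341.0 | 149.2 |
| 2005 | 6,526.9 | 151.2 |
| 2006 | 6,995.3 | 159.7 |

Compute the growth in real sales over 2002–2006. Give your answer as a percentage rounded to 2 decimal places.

14.52%

Real sales 2002 = 5178.8/1.354 = 3824.82.
Real sales 2006 = 6995.3/1.597 = 4380.28.
Change = 4380.28/3824.82 − 1 = 0.1452.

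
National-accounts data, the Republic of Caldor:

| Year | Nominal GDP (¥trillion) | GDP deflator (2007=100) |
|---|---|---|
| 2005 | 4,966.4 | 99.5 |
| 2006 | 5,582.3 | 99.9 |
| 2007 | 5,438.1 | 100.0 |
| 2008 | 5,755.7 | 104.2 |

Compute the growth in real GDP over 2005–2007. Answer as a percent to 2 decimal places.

8.95%

Real GDP 2005 = 4966.4/0.995 = 4991.36.
Real GDP 2007 = 5438.1/1.000 = 5438.10.
Change = 5438.10/4991.36 − 1 = 0.0895.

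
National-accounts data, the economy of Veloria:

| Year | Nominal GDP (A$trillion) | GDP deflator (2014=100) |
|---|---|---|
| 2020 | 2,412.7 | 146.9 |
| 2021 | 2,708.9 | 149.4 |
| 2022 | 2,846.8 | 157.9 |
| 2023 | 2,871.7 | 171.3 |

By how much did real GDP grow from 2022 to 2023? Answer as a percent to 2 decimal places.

Real GDP 2022 = 2846.8/1.579 = 1802.91.
Real GDP 2023 = 2871.7/1.713 = 1676.42.
Change = 1676.42/1802.91 − 1 = -0.0702.

-7.02%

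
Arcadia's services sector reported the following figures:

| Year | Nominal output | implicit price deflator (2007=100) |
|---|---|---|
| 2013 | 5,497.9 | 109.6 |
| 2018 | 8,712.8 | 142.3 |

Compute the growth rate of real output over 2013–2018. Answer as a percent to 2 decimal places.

22.06%

Deflate each year: 2013 → 5497.9/1.096 = 5016.33; 2018 → 8712.8/1.423 = 6122.84.
So real output changed by 6122.84/5016.33 − 1 = 0.2206, i.e. 22.06%.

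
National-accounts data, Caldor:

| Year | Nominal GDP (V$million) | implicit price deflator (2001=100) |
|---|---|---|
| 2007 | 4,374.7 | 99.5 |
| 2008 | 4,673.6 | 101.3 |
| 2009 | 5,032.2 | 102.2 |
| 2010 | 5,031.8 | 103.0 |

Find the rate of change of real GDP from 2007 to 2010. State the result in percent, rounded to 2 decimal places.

Real GDP 2007 = 4374.7/0.995 = 4396.68.
Real GDP 2010 = 5031.8/1.030 = 4885.24.
Change = 4885.24/4396.68 − 1 = 0.1111.

11.11%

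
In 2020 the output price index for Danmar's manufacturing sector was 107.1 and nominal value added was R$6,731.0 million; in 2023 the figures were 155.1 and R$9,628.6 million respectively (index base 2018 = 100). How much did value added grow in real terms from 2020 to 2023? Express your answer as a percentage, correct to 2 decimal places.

-1.22%

Deflate each year: 2020 → 6731.0/1.071 = 6284.78; 2023 → 9628.6/1.551 = 6207.99.
So real value added changed by 6207.99/6284.78 − 1 = -0.0122, i.e. -1.22%.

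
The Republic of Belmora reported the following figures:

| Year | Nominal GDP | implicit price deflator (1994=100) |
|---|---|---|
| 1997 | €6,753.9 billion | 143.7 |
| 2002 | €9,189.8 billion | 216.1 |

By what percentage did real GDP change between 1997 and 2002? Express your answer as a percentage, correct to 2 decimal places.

-9.52%

Deflate each year: 1997 → 6753.9/1.437 = 4700.00; 2002 → 9189.8/2.161 = 4252.57.
So real GDP changed by 4252.57/4700.00 − 1 = -0.0952, i.e. -9.52%.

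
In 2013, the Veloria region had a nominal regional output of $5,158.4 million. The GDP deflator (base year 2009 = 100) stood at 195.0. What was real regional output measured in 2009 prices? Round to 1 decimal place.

Real regional output = Nominal / (GDP deflator/100) = 5158.4 / 1.950 = 2645.33.

$2,645.3 million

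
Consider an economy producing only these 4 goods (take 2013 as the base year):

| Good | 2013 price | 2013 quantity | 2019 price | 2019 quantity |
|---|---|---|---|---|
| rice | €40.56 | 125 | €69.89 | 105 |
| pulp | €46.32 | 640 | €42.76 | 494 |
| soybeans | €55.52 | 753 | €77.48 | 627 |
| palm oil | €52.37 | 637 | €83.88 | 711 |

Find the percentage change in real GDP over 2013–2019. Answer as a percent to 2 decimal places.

-9.73%

Real GDP 2013 = Nominal GDP 2013 = 40.56·125 + 46.32·640 + 55.52·753 + 52.37·637 = 109881.05.
Real GDP 2019 (at 2013 prices) = 40.56·105 + 46.32·494 + 55.52·627 + 52.37·711 = 99186.99.
Real growth = 99186.99/109881.05 − 1 = -0.0973.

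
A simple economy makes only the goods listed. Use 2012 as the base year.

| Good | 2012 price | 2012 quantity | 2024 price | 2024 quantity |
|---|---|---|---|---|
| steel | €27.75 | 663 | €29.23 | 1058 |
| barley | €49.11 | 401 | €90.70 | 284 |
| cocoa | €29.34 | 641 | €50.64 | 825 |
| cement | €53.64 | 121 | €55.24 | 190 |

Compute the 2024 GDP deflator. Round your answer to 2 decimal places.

140.22

Nominal GDP 2024 = 29.23·1058 + 90.70·284 + 50.64·825 + 55.24·190 = 108957.74.
Real GDP 2024 (at 2012 prices) = 27.75·1058 + 49.11·284 + 29.34·825 + 53.64·190 = 77703.84.
Deflator = Nominal/Real × 100 = 108957.74/77703.84 × 100 = 140.222.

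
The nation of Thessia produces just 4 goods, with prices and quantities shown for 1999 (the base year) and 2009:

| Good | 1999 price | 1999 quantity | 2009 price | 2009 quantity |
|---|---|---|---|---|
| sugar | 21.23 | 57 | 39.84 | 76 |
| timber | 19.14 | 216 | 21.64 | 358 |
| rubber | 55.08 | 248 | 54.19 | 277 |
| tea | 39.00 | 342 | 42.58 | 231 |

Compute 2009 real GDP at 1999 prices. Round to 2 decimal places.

32731.76

Real GDP 2009 = Σ (p_1999 × q_2009) = 21.23·76 + 19.14·358 + 55.08·277 + 39.00·231 = 32731.76.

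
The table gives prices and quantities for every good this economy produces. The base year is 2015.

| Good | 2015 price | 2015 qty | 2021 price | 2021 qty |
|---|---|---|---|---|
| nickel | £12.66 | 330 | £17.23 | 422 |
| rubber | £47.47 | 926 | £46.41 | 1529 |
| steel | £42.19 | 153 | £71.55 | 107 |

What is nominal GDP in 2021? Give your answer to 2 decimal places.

Nominal GDP 2021 = Σ (p_2021 × q_2021) = 17.23·422 + 46.41·1529 + 71.55·107 = 85887.80.

£85887.80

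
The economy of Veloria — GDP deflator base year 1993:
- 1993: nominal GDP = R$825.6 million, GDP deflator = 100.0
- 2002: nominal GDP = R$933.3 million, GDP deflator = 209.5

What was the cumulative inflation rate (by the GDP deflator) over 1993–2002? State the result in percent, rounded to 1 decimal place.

Price-level change = 209.5 / 100.0 − 1 = 1.0950.

109.5%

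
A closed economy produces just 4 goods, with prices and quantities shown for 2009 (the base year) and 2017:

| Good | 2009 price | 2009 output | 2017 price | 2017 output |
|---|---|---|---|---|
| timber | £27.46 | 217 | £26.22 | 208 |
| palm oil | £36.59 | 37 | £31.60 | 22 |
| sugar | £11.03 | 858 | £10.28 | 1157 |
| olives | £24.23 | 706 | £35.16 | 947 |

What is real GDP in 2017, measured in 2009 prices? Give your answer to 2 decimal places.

£42224.18

Real GDP 2017 = Σ (p_2009 × q_2017) = 27.46·208 + 36.59·22 + 11.03·1157 + 24.23·947 = 42224.18.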